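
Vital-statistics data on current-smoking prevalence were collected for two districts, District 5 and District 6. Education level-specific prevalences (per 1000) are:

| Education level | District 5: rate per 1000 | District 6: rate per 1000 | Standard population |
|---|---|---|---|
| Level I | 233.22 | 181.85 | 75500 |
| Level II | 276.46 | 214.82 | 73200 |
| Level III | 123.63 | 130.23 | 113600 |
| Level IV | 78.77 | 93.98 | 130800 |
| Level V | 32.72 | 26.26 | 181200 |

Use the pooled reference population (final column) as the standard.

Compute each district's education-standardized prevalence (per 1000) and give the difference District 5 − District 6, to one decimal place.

11.9

Standard total = 574300; weights = 0.1315, 0.1275, 0.1978, 0.2278, 0.3155.
District 5: 0.1315×233.22 + 0.1275×276.46 + 0.1978×123.63 + 0.2278×78.77 + 0.3155×32.72 = 118.6163 per 1000.
District 6: 0.1315×181.85 + 0.1275×214.82 + 0.1978×130.23 + 0.2278×93.98 + 0.3155×26.26 = 106.7378 per 1000.
Difference = 118.6163 − 106.7378 = 11.8785.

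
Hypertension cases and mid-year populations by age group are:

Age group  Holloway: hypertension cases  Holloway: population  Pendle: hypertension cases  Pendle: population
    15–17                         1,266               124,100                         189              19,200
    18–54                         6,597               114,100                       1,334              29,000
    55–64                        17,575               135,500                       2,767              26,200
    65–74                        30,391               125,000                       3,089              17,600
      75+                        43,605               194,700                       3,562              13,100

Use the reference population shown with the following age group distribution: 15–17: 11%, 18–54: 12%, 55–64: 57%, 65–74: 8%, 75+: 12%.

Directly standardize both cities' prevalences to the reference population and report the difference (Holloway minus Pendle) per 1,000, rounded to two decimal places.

Age-specific rates per 1,000 for Holloway: 10.201, 57.818, 129.705, 243.128, 223.960.
For Pendle: 9.844, 46.000, 105.611, 175.511, 271.908.
Standard weights: 0.11, 0.12, 0.57, 0.08, 0.12.
Holloway: 0.1100×10.201 + 0.1200×57.818 + 0.5700×129.705 + 0.0800×243.128 + 0.1200×223.960 = 128.3175 per 1,000.
Pendle: 0.1100×9.844 + 0.1200×46.000 + 0.5700×105.611 + 0.0800×175.511 + 0.1200×271.908 = 113.4708 per 1,000.
Difference = 128.3175 − 113.4708 = 14.8466.

14.85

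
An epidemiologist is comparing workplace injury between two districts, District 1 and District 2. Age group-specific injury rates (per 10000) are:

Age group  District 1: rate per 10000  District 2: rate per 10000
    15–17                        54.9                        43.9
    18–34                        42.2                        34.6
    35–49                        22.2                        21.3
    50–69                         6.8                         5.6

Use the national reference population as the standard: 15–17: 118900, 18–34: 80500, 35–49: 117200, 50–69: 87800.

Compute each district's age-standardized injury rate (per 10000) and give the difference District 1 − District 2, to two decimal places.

5.27

Standard total = 404400; weights = 0.2940, 0.1991, 0.2898, 0.2171.
District 1: 0.2940×54.9 + 0.1991×42.2 + 0.2898×22.2 + 0.2171×6.8 = 32.4520 per 10000.
District 2: 0.2940×43.9 + 0.1991×34.6 + 0.2898×21.3 + 0.2171×5.6 = 27.1836 per 10000.
Difference = 32.4520 − 27.1836 = 5.2684.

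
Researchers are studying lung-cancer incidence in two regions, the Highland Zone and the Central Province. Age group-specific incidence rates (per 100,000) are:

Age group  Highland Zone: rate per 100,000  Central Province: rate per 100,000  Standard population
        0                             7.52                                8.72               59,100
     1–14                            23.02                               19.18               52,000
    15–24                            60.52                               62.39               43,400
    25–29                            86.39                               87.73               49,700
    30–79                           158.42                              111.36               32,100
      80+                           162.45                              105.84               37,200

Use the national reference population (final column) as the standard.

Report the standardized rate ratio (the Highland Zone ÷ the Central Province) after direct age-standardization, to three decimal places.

Standard total = 273,500; weights = 0.2161, 0.1901, 0.1587, 0.1817, 0.1174, 0.1360.
The Highland Zone: 0.2161×7.52 + 0.1901×23.02 + 0.1587×60.52 + 0.1817×86.39 + 0.1174×158.42 + 0.1360×162.45 = 71.9929 per 100,000.
The Central Province: 0.2161×8.72 + 0.1901×19.18 + 0.1587×62.39 + 0.1817×87.73 + 0.1174×111.36 + 0.1360×105.84 = 58.8392 per 100,000.
Ratio = 71.9929 ÷ 58.8392 = 1.22355.

1.224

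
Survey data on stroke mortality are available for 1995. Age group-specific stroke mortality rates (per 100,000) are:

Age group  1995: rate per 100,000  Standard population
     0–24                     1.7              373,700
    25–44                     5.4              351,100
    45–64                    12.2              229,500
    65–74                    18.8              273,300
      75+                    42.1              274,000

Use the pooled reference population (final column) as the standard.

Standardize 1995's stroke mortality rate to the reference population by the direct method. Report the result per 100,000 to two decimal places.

14.65

Standard total = 1,501,600; weights = 0.2489, 0.2338, 0.1528, 0.1820, 0.1825.
Standardized rate: 0.2489×1.7 + 0.2338×5.4 + 0.1528×12.2 + 0.1820×18.8 + 0.1825×42.1 = 14.6541 per 100,000.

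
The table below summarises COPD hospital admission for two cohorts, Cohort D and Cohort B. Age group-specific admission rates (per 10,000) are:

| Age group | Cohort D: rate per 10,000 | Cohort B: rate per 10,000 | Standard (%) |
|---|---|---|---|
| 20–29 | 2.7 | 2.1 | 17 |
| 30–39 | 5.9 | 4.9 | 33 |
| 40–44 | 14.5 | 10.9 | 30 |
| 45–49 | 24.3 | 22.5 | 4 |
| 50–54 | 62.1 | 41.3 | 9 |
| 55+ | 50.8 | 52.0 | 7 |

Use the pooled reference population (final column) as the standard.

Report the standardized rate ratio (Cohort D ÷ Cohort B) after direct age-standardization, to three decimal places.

1.250

Standard weights: 0.17, 0.33, 0.30, 0.04, 0.09, 0.07.
Cohort D: 0.1700×2.7 + 0.3300×5.9 + 0.3000×14.5 + 0.0400×24.3 + 0.0900×62.1 + 0.0700×50.8 = 16.8730 per 10,000.
Cohort B: 0.1700×2.1 + 0.3300×4.9 + 0.3000×10.9 + 0.0400×22.5 + 0.0900×41.3 + 0.0700×52.0 = 13.5010 per 10,000.
Ratio = 16.8730 ÷ 13.5010 = 1.24976.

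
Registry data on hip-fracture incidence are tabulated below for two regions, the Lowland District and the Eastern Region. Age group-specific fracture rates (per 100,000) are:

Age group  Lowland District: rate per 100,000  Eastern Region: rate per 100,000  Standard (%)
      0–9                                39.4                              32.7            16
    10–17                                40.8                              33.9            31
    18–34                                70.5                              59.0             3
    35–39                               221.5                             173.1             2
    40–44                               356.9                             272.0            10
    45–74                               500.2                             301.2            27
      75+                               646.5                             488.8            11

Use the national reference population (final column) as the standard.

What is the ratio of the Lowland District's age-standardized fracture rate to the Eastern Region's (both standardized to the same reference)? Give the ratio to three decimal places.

1.459

Standard weights: 0.16, 0.31, 0.03, 0.02, 0.10, 0.27, 0.11.
The Lowland District: 0.1600×39.4 + 0.3100×40.8 + 0.0300×70.5 + 0.0200×221.5 + 0.1000×356.9 + 0.2700×500.2 + 0.1100×646.5 = 267.3560 per 100,000.
The Eastern Region: 0.1600×32.7 + 0.3100×33.9 + 0.0300×59.0 + 0.0200×173.1 + 0.1000×272.0 + 0.2700×301.2 + 0.1100×488.8 = 183.2650 per 100,000.
Ratio = 267.3560 ÷ 183.2650 = 1.45885.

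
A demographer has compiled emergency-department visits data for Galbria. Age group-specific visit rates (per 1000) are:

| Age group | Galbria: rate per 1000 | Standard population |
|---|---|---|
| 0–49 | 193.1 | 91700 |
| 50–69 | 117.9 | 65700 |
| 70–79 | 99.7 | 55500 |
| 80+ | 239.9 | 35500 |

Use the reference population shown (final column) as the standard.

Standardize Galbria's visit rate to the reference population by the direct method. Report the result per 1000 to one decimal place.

159.0

Standard total = 248400; weights = 0.3692, 0.2645, 0.2234, 0.1429.
Standardized rate: 0.3692×193.1 + 0.2645×117.9 + 0.2234×99.7 + 0.1429×239.9 = 159.0302 per 1000.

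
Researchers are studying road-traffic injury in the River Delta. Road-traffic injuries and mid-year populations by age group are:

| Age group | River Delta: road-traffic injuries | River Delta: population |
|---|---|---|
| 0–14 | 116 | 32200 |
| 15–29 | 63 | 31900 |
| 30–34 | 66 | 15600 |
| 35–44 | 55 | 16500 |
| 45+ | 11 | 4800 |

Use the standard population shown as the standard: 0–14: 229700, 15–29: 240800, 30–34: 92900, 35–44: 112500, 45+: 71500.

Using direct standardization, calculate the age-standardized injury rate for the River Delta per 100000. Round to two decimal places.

Age-specific rates per 100000 for the River Delta: 360.25, 197.49, 423.08, 333.33, 229.17.
Standard total = 747400; weights = 0.3073, 0.3222, 0.1243, 0.1505, 0.0957.
Standardized rate: 0.3073×360.25 + 0.3222×197.49 + 0.1243×423.08 + 0.1505×333.33 + 0.0957×229.17 = 299.0292 per 100000.

299.03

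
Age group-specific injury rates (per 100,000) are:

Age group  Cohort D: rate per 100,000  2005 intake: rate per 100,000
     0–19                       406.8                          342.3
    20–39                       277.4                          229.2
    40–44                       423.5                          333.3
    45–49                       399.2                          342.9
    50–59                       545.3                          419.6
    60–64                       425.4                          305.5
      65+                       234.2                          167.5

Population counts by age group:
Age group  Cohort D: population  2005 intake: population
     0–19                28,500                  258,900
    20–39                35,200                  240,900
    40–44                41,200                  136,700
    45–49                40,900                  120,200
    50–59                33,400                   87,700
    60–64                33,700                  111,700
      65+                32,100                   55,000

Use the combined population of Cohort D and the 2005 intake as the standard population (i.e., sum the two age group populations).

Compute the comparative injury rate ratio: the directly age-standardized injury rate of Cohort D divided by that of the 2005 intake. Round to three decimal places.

1.247

Combined standard total = 1,256,100; weights = 0.2288, 0.2198, 0.1416, 0.1283, 0.0964, 0.1158, 0.0693.
Cohort D: 0.2288×406.8 + 0.2198×277.4 + 0.1416×423.5 + 0.1283×399.2 + 0.0964×545.3 + 0.1158×425.4 + 0.0693×234.2 = 383.2848 per 100,000.
The 2005 intake: 0.2288×342.3 + 0.2198×229.2 + 0.1416×333.3 + 0.1283×342.9 + 0.0964×419.6 + 0.1158×305.5 + 0.0693×167.5 = 307.3138 per 100,000.
Ratio = 383.2848 ÷ 307.3138 = 1.24721.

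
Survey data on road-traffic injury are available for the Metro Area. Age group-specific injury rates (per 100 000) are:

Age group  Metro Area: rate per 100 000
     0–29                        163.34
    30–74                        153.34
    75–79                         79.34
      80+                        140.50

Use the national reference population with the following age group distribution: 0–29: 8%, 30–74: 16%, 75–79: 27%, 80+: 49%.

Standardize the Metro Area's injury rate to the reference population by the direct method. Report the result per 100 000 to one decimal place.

127.9

Standard weights: 0.08, 0.16, 0.27, 0.49.
Standardized rate: 0.0800×163.34 + 0.1600×153.34 + 0.2700×79.34 + 0.4900×140.50 = 127.8684 per 100 000.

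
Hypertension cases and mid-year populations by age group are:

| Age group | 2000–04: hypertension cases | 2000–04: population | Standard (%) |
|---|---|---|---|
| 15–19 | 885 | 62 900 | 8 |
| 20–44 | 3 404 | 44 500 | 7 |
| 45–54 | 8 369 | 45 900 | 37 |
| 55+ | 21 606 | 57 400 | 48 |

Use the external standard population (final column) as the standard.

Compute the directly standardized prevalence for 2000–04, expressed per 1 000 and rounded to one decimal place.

254.6

Age-specific rates per 1 000 for 2000–04: 14.070, 76.494, 182.331, 376.411.
Standard weights: 0.08, 0.07, 0.37, 0.48.
Standardized rate: 0.0800×14.070 + 0.0700×76.494 + 0.3700×182.331 + 0.4800×376.411 = 254.6201 per 1 000.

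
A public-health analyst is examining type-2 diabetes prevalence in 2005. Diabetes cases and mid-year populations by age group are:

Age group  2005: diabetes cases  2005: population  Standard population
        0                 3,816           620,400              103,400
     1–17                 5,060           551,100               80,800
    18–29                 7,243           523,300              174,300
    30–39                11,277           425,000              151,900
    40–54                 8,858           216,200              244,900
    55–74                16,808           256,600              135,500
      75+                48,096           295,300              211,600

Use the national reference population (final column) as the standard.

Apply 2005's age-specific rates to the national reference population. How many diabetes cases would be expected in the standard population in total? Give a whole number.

61194

Age-specific rates per 1,000 for 2005: 6.151, 9.182, 13.841, 26.534, 40.971, 65.503, 162.872.
Expected diabetes cases = Σ (standard pop × age-specific rate ÷ 1,000)
= 103,400×6.151/1,000 + 80,800×9.182/1,000 + 174,300×13.841/1,000 + 151,900×26.534/1,000 + 244,900×40.971/1,000 + 135,500×65.503/1,000 + 211,600×162.872/1,000
= 636.00 + 741.88 + 2412.49 + 4030.53 + 10033.88 + 8875.62 + 34463.64 = 61194.04.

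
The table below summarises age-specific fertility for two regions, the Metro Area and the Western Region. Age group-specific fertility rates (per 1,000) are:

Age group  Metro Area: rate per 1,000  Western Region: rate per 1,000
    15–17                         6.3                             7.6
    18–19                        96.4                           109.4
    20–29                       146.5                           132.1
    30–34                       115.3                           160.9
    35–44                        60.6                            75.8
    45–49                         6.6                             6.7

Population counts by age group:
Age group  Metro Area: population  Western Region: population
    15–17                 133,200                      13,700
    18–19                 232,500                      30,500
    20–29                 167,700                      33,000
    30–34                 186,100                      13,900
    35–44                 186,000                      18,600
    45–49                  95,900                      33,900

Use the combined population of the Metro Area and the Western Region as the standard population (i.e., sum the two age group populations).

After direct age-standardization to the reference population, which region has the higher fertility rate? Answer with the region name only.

Western Region

Combined standard total = 1,145,000; weights = 0.1283, 0.2297, 0.1753, 0.1747, 0.1787, 0.1134.
The Metro Area: 0.1283×6.3 + 0.2297×96.4 + 0.1753×146.5 + 0.1747×115.3 + 0.1787×60.6 + 0.1134×6.6 = 80.3464 per 1,000.
The Western Region: 0.1283×7.6 + 0.2297×109.4 + 0.1753×132.1 + 0.1747×160.9 + 0.1787×75.8 + 0.1134×6.7 = 91.6676 per 1,000.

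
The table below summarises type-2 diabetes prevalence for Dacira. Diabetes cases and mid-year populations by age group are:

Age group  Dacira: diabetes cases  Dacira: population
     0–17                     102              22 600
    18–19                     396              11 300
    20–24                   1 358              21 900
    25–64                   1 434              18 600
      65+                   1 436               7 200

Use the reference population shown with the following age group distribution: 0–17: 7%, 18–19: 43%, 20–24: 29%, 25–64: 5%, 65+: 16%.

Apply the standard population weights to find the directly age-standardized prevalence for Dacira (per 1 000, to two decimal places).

69.13

Age-specific rates per 1 000 for Dacira: 4.513, 35.044, 62.009, 77.097, 199.444.
Standard weights: 0.07, 0.43, 0.29, 0.05, 0.16.
Standardized rate: 0.0700×4.513 + 0.4300×35.044 + 0.2900×62.009 + 0.0500×77.097 + 0.1600×199.444 = 69.1336 per 1 000.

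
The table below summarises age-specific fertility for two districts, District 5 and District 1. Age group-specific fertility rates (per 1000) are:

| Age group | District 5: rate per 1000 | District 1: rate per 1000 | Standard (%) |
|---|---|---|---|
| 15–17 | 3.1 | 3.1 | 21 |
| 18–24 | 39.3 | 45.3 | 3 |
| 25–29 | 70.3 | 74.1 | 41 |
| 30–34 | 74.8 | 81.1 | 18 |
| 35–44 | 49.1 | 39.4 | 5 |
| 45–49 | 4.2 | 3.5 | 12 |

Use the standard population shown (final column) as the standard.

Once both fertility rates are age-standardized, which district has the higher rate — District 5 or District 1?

Standard weights: 0.21, 0.03, 0.41, 0.18, 0.05, 0.12.
District 5: 0.2100×3.1 + 0.0300×39.3 + 0.4100×70.3 + 0.1800×74.8 + 0.0500×49.1 + 0.1200×4.2 = 47.0760 per 1000.
District 1: 0.2100×3.1 + 0.0300×45.3 + 0.4100×74.1 + 0.1800×81.1 + 0.0500×39.4 + 0.1200×3.5 = 49.3790 per 1000.

District 1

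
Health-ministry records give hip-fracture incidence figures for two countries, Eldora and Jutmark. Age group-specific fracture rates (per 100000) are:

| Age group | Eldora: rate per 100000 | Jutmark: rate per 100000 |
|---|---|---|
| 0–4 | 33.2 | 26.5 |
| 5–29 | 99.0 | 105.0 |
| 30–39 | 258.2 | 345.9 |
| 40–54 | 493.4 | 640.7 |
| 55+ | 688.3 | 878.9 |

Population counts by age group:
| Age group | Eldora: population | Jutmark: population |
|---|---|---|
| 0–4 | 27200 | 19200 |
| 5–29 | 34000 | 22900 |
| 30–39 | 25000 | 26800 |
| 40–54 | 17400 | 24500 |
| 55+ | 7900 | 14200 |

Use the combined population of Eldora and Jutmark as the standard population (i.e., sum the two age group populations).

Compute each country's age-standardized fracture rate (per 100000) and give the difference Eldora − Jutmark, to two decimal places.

Combined standard total = 219100; weights = 0.2118, 0.2597, 0.2364, 0.1912, 0.1009.
Eldora: 0.2118×33.2 + 0.2597×99.0 + 0.2364×258.2 + 0.1912×493.4 + 0.1009×688.3 = 257.5684 per 100000.
Jutmark: 0.2118×26.5 + 0.2597×105.0 + 0.2364×345.9 + 0.1912×640.7 + 0.1009×878.9 = 325.8363 per 100000.
Difference = 257.5684 − 325.8363 = -68.2680.

-68.27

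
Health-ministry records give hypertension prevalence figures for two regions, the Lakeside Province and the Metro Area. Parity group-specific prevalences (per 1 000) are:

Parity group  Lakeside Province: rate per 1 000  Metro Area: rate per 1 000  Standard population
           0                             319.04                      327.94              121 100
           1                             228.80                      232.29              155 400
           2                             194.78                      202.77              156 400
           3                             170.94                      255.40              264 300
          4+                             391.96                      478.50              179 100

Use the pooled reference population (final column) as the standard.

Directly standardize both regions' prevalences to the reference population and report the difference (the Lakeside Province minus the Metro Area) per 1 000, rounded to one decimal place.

-46.4

Standard total = 876 300; weights = 0.1382, 0.1773, 0.1785, 0.3016, 0.2044.
The Lakeside Province: 0.1382×319.04 + 0.1773×228.80 + 0.1785×194.78 + 0.3016×170.94 + 0.2044×391.96 = 251.0948 per 1 000.
The Metro Area: 0.1382×327.94 + 0.1773×232.29 + 0.1785×202.77 + 0.3016×255.40 + 0.2044×478.50 = 297.5308 per 1 000.
Difference = 251.0948 − 297.5308 = -46.4360.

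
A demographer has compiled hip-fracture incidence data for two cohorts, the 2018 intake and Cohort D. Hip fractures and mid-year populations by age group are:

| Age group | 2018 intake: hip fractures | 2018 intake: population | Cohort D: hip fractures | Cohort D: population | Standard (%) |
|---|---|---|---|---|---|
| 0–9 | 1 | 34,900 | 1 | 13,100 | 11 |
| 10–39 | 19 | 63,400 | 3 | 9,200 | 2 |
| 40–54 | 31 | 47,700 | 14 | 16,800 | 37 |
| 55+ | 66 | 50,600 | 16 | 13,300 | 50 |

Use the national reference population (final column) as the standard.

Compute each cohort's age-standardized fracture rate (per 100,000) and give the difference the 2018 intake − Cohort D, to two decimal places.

Age-specific rates per 100,000 for the 2018 intake: 2.87, 29.97, 64.99, 130.43.
For Cohort D: 7.63, 32.61, 83.33, 120.30.
Standard weights: 0.11, 0.02, 0.37, 0.50.
The 2018 intake: 0.1100×2.87 + 0.0200×29.97 + 0.3700×64.99 + 0.5000×130.43 = 90.1781 per 100,000.
Cohort D: 0.1100×7.63 + 0.0200×32.61 + 0.3700×83.33 + 0.5000×120.30 = 92.4756 per 100,000.
Difference = 90.1781 − 92.4756 = -2.2975.

-2.30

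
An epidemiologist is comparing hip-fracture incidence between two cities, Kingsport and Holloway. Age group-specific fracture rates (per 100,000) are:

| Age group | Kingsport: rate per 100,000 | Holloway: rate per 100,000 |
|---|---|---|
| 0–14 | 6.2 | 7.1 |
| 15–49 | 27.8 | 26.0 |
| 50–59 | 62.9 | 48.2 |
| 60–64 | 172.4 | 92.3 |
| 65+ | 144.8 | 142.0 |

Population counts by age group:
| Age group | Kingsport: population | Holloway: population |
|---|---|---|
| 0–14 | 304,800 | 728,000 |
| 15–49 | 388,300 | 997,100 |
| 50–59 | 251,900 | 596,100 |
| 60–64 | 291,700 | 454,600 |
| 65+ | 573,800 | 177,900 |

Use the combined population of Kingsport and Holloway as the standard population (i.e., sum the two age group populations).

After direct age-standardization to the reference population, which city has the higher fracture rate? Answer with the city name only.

Combined standard total = 4,764,200; weights = 0.2168, 0.2908, 0.1780, 0.1566, 0.1578.
Kingsport: 0.2168×6.2 + 0.2908×27.8 + 0.1780×62.9 + 0.1566×172.4 + 0.1578×144.8 = 70.4767 per 100,000.
Holloway: 0.2168×7.1 + 0.2908×26.0 + 0.1780×48.2 + 0.1566×92.3 + 0.1578×142.0 = 54.5426 per 100,000.

Kingsport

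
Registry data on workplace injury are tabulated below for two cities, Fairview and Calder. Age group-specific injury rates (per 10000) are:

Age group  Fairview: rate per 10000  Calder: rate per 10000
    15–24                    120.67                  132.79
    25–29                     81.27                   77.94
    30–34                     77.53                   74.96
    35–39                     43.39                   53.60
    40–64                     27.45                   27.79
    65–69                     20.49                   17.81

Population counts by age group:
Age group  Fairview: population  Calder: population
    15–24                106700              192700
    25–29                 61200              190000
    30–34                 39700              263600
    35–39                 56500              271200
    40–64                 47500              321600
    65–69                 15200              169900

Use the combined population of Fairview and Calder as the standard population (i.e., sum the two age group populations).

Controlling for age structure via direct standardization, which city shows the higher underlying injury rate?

Combined standard total = 1735800; weights = 0.1725, 0.1447, 0.1747, 0.1888, 0.2126, 0.1066.
Fairview: 0.1725×120.67 + 0.1447×81.27 + 0.1747×77.53 + 0.1888×43.39 + 0.2126×27.45 + 0.1066×20.49 = 62.3354 per 10000.
Calder: 0.1725×132.79 + 0.1447×77.94 + 0.1747×74.96 + 0.1888×53.60 + 0.2126×27.79 + 0.1066×17.81 = 65.2090 per 10000.
The crude rates (76.48 vs 61.50) would put Fairview higher, but that reflects its age composition; once standardized to a common age structure, Calder has the higher underlying rate.

Calder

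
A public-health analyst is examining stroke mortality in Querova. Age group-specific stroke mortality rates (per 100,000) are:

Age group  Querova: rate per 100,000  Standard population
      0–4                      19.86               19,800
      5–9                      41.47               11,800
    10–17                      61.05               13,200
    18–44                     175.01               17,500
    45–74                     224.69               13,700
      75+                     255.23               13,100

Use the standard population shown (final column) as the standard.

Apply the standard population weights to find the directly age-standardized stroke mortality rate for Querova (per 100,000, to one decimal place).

125.4

Standard total = 89,100; weights = 0.2222, 0.1324, 0.1481, 0.1964, 0.1538, 0.1470.
Standardized rate: 0.2222×19.86 + 0.1324×41.47 + 0.1481×61.05 + 0.1964×175.01 + 0.1538×224.69 + 0.1470×255.23 = 125.3970 per 100,000.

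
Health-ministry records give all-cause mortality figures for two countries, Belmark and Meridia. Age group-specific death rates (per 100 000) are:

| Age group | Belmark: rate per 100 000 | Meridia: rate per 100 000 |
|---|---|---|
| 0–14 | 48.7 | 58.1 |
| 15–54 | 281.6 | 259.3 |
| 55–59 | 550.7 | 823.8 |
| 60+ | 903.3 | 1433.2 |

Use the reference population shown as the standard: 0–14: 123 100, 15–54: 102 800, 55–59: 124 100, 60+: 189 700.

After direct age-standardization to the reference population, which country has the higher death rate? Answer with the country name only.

Standard total = 539 700; weights = 0.2281, 0.1905, 0.2299, 0.3515.
Belmark: 0.2281×48.7 + 0.1905×281.6 + 0.2299×550.7 + 0.3515×903.3 = 508.8778 per 100 000.
Meridia: 0.2281×58.1 + 0.1905×259.3 + 0.2299×823.8 + 0.3515×1433.2 = 755.8269 per 100 000.

Meridia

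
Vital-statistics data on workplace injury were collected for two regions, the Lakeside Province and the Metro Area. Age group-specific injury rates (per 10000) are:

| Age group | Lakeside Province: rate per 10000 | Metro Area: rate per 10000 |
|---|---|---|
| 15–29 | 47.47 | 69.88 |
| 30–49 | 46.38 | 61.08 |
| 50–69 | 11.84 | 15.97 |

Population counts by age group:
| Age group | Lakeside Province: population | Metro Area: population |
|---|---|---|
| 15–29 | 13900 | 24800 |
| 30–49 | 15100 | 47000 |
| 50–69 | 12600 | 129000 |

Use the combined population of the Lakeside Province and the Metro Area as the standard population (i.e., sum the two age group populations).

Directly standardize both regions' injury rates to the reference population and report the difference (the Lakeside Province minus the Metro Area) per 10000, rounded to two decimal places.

-9.76

Combined standard total = 242400; weights = 0.1597, 0.2562, 0.5842.
The Lakeside Province: 0.1597×47.47 + 0.2562×46.38 + 0.5842×11.84 = 26.3772 per 10000.
The Metro Area: 0.1597×69.88 + 0.2562×61.08 + 0.5842×15.97 = 36.1336 per 10000.
Difference = 26.3772 − 36.1336 = -9.7564.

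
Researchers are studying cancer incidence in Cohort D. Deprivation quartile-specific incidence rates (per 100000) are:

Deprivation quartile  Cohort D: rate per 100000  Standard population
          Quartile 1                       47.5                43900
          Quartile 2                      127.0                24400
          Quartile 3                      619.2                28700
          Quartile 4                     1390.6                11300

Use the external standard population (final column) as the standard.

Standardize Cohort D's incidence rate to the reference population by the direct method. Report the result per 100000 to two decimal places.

Standard total = 108300; weights = 0.4054, 0.2253, 0.2650, 0.1043.
Standardized rate: 0.4054×47.5 + 0.2253×127.0 + 0.2650×619.2 + 0.1043×1390.6 = 357.0533 per 100000.

357.05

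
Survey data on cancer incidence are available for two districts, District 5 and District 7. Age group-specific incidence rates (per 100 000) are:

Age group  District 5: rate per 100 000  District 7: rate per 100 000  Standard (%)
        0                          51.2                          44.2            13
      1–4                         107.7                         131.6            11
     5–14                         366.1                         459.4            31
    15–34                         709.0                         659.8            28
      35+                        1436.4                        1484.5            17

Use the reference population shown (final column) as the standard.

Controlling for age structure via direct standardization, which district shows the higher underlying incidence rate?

District 7

Standard weights: 0.13, 0.11, 0.31, 0.28, 0.17.
District 5: 0.1300×51.2 + 0.1100×107.7 + 0.3100×366.1 + 0.2800×709.0 + 0.1700×1436.4 = 574.7020 per 100 000.
District 7: 0.1300×44.2 + 0.1100×131.6 + 0.3100×459.4 + 0.2800×659.8 + 0.1700×1484.5 = 599.7450 per 100 000.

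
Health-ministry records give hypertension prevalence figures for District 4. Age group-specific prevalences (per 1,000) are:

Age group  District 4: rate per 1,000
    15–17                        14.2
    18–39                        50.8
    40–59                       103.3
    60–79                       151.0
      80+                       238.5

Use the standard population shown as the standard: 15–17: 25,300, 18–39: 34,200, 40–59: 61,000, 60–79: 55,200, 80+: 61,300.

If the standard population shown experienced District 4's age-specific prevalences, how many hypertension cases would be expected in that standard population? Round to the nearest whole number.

31353

Expected hypertension cases = Σ (standard pop × age-specific rate ÷ 1,000)
= 25,300×14.2/1,000 + 34,200×50.8/1,000 + 61,000×103.3/1,000 + 55,200×151.0/1,000 + 61,300×238.5/1,000
= 359.26 + 1737.36 + 6301.30 + 8335.20 + 14620.05 = 31353.17.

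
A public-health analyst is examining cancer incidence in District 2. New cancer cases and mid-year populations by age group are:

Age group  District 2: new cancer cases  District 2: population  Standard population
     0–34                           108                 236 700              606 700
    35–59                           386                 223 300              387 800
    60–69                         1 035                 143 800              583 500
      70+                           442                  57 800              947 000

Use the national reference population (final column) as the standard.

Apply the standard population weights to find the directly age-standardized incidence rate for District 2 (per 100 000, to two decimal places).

Age-specific rates per 100 000 for District 2: 45.63, 172.86, 719.75, 764.71.
Standard total = 2 525 000; weights = 0.2403, 0.1536, 0.2311, 0.3750.
Standardized rate: 0.2403×45.63 + 0.1536×172.86 + 0.2311×719.75 + 0.3750×764.71 = 490.6409 per 100 000.

490.64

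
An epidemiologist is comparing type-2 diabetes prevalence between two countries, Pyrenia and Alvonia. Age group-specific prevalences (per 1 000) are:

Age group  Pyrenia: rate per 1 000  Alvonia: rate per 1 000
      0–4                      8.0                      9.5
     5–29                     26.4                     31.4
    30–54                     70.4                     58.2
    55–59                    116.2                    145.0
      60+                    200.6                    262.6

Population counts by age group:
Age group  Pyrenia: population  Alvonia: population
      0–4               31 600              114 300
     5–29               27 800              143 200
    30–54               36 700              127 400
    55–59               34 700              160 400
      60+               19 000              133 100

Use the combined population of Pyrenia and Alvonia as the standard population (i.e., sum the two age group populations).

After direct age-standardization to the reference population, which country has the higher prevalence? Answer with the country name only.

Alvonia

Combined standard total = 828 200; weights = 0.1762, 0.2065, 0.1981, 0.2356, 0.1837.
Pyrenia: 0.1762×8.0 + 0.2065×26.4 + 0.1981×70.4 + 0.2356×116.2 + 0.1837×200.6 = 85.0231 per 1 000.
Alvonia: 0.1762×9.5 + 0.2065×31.4 + 0.1981×58.2 + 0.2356×145.0 + 0.1837×262.6 = 102.0732 per 1 000.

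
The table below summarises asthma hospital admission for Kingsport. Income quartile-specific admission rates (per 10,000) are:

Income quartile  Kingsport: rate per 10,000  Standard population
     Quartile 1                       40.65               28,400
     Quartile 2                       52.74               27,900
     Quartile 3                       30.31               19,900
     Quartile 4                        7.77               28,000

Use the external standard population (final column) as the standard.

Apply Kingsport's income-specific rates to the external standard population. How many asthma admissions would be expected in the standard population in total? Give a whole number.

Expected asthma admissions = Σ (standard pop × income-specific rate ÷ 10,000)
= 28,400×40.65/10,000 + 27,900×52.74/10,000 + 19,900×30.31/10,000 + 28,000×7.77/10,000
= 115.45 + 147.14 + 60.32 + 21.76 = 344.66.

345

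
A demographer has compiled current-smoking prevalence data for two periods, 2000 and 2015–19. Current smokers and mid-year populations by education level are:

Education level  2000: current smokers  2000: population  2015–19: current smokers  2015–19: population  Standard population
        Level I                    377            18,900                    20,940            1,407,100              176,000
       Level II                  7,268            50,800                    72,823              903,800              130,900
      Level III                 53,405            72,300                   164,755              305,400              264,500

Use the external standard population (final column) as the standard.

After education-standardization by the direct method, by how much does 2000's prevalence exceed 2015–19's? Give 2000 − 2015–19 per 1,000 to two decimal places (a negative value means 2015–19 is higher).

108.08

Education-specific rates per 1,000 for 2000: 19.947, 143.071, 738.658.
For 2015–19: 14.882, 80.574, 539.473.
Standard total = 571,400; weights = 0.3080, 0.2291, 0.4629.
2000: 0.3080×19.947 + 0.2291×143.071 + 0.4629×738.658 = 380.8432 per 1,000.
2015–19: 0.3080×14.882 + 0.2291×80.574 + 0.4629×539.473 = 272.7632 per 1,000.
Difference = 380.8432 − 272.7632 = 108.0800.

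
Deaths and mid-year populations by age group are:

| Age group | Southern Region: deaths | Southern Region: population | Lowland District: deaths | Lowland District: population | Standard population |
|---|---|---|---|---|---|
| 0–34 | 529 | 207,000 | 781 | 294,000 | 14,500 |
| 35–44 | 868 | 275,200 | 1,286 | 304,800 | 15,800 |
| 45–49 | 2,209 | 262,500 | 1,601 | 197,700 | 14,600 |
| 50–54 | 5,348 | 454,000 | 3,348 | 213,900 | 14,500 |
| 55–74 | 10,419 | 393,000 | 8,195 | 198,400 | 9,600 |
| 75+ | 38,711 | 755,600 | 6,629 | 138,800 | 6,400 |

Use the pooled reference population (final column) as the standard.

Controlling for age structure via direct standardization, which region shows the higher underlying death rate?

Age-specific rates per 100,000 for the Southern Region: 255.56, 315.41, 841.52, 1177.97, 2651.15, 5123.21.
For the Lowland District: 265.65, 421.92, 809.81, 1565.22, 4130.54, 4775.94.
Standard total = 75,400; weights = 0.1923, 0.2095, 0.1936, 0.1923, 0.1273, 0.0849.
The Southern Region: 0.1923×255.56 + 0.2095×315.41 + 0.1936×841.52 + 0.1923×1177.97 + 0.1273×2651.15 + 0.0849×5123.21 = 1277.1274 per 100,000.
The Lowland District: 0.1923×265.65 + 0.2095×421.92 + 0.1936×809.81 + 0.1923×1565.22 + 0.1273×4130.54 + 0.0849×4775.94 = 1528.5979 per 100,000.
The crude rates (2474.50 vs 1620.66) would put the Southern Region higher, but that reflects its age composition; once standardized to a common age structure, the Lowland District has the higher underlying rate.

Lowland District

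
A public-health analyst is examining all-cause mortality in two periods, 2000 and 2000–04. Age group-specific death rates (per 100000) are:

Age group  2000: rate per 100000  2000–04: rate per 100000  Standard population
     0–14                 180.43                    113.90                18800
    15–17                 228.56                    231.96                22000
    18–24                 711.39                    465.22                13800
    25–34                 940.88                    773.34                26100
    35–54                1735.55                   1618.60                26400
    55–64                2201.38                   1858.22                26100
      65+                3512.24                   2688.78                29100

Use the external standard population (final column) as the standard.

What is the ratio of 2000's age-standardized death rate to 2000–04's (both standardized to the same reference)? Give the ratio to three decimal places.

1.221

Standard total = 162300; weights = 0.1158, 0.1356, 0.0850, 0.1608, 0.1627, 0.1608, 0.1793.
2000: 0.1158×180.43 + 0.1356×228.56 + 0.0850×711.39 + 0.1608×940.88 + 0.1627×1735.55 + 0.1608×2201.38 + 0.1793×3512.24 = 1529.7306 per 100000.
2000–04: 0.1158×113.90 + 0.1356×231.96 + 0.0850×465.22 + 0.1608×773.34 + 0.1627×1618.60 + 0.1608×1858.22 + 0.1793×2688.78 = 1252.7587 per 100000.
Ratio = 1529.7306 ÷ 1252.7587 = 1.22109.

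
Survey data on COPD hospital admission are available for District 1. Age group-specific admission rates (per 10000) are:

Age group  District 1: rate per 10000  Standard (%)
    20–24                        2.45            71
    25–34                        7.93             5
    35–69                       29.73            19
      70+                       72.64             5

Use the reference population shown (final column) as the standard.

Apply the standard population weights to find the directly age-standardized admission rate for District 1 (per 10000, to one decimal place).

Standard weights: 0.71, 0.05, 0.19, 0.05.
Standardized rate: 0.7100×2.45 + 0.0500×7.93 + 0.1900×29.73 + 0.0500×72.64 = 11.4167 per 10000.

11.4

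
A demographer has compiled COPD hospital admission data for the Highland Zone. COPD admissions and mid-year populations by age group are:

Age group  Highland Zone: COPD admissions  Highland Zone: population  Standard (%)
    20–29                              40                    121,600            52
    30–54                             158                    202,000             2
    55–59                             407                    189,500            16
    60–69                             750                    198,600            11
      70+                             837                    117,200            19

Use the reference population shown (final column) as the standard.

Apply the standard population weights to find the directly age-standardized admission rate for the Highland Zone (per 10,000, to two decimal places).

Age-specific rates per 10,000 for the Highland Zone: 3.29, 7.82, 21.48, 37.76, 71.42.
Standard weights: 0.52, 0.02, 0.16, 0.11, 0.19.
Standardized rate: 0.5200×3.29 + 0.0200×7.82 + 0.1600×21.48 + 0.1100×37.76 + 0.1900×71.42 = 23.0266 per 10,000.

23.03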